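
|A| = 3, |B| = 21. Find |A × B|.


|A × B| = |A| × |B|
= 3 × 21
= 63

|A × B| = 63


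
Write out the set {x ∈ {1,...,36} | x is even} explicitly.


Checking each candidate:
Condition: even numbers in {1,...,36}
Result = {2, 4, 6, 8, 10, 12, 14, 16, 18, 20, 22, 24, 26, 28, 30, 32, 34, 36}

{2, 4, 6, 8, 10, 12, 14, 16, 18, 20, 22, 24, 26, 28, 30, 32, 34, 36}


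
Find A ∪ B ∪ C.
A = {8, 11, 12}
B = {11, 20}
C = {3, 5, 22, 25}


A ∪ B = {8, 11, 12, 20}
(A ∪ B) ∪ C = {3, 5, 8, 11, 12, 20, 22, 25}

A ∪ B ∪ C = {3, 5, 8, 11, 12, 20, 22, 25}


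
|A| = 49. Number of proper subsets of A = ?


Total subsets = 2^n = 2^49 = 562949953421312
Proper subsets exclude the set itself: 2^n - 1
= 562949953421312 - 1
= 562949953421311

Number of proper subsets = 562949953421311


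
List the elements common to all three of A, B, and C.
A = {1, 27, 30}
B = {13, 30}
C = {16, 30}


A ∩ B = {30}
(A ∩ B) ∩ C = {30}

A ∩ B ∩ C = {30}


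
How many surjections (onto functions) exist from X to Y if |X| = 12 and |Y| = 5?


n = |X| = 12, k = |Y| = 5. Surjections via inclusion-exclusion:
S(n,k) = Σ(-1)^i × C(k,i) × (k-i)^n, i=0 to k
i=0: (-1)^0×C(5,0)×5^12 = 244140625
i=1: (-1)^1×C(5,1)×4^12 = -83886080
i=2: (-1)^2×C(5,2)×3^12 = 5314410
i=3: (-1)^3×C(5,3)×2^12 = -40960
i=4: (-1)^4×C(5,4)×1^12 = 5
i=5: (-1)^5×C(5,5)×0^12 = 0
Total = 165528000

Number of surjections = 165528000


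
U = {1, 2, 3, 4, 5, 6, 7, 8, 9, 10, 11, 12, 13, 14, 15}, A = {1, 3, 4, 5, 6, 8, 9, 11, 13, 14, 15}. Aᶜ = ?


Aᶜ = U \ A = elements in U but not in A
U = {1, 2, 3, 4, 5, 6, 7, 8, 9, 10, 11, 12, 13, 14, 15}
A = {1, 3, 4, 5, 6, 8, 9, 11, 13, 14, 15}
Aᶜ = {2, 7, 10, 12}

Aᶜ = {2, 7, 10, 12}


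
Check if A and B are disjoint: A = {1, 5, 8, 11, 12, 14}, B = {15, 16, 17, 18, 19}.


Disjoint means A ∩ B = ∅.
A ∩ B = ∅
A ∩ B = ∅, so A and B are disjoint.

Yes, A and B are disjoint


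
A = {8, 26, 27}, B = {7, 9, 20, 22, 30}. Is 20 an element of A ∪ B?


A = {8, 26, 27}, B = {7, 9, 20, 22, 30}
A ∪ B = all elements in A or B
A ∪ B = {7, 8, 9, 20, 22, 26, 27, 30}
Checking if 20 ∈ A ∪ B
20 is in A ∪ B → True

20 ∈ A ∪ B


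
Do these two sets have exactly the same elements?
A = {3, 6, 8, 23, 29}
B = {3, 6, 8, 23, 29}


Two sets are equal iff they have exactly the same elements.
A = {3, 6, 8, 23, 29}
B = {3, 6, 8, 23, 29}
Same elements → A = B

Yes, A = B


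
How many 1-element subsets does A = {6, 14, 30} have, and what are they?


|A| = 3, so A has C(3,1) = 3 subsets of size 1.
Enumerate by choosing 1 elements from A at a time:
{6}, {14}, {30}

1-element subsets (3 total): {6}, {14}, {30}


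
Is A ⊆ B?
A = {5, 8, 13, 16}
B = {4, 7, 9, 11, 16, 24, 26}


A ⊆ B means every element of A is in B.
Elements in A not in B: {5, 8, 13}
So A ⊄ B.

No, A ⊄ B


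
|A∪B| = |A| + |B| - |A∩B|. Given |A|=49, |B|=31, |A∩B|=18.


|A ∪ B| = |A| + |B| - |A ∩ B|
= 49 + 31 - 18
= 62

|A ∪ B| = 62


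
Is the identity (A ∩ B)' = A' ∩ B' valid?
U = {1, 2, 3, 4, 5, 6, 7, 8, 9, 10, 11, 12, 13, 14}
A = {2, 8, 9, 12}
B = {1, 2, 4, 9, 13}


LHS: A ∩ B = {2, 9}
(A ∩ B)' = U \ (A ∩ B) = {1, 3, 4, 5, 6, 7, 8, 10, 11, 12, 13, 14}
A' = {1, 3, 4, 5, 6, 7, 10, 11, 13, 14}, B' = {3, 5, 6, 7, 8, 10, 11, 12, 14}
Claimed RHS: A' ∩ B' = {3, 5, 6, 7, 10, 11, 14}
Identity is INVALID: LHS = {1, 3, 4, 5, 6, 7, 8, 10, 11, 12, 13, 14} but the RHS claimed here equals {3, 5, 6, 7, 10, 11, 14}. The correct form is (A ∩ B)' = A' ∪ B'.

Identity is invalid: (A ∩ B)' = {1, 3, 4, 5, 6, 7, 8, 10, 11, 12, 13, 14} but A' ∩ B' = {3, 5, 6, 7, 10, 11, 14}. The correct De Morgan law is (A ∩ B)' = A' ∪ B'.


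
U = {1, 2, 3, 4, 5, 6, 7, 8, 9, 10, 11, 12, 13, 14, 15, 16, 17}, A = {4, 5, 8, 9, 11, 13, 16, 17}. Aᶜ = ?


Aᶜ = U \ A = elements in U but not in A
U = {1, 2, 3, 4, 5, 6, 7, 8, 9, 10, 11, 12, 13, 14, 15, 16, 17}
A = {4, 5, 8, 9, 11, 13, 16, 17}
Aᶜ = {1, 2, 3, 6, 7, 10, 12, 14, 15}

Aᶜ = {1, 2, 3, 6, 7, 10, 12, 14, 15}


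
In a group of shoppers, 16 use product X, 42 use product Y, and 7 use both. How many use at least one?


|A ∪ B| = |A| + |B| - |A ∩ B|
= 16 + 42 - 7
= 51

|A ∪ B| = 51


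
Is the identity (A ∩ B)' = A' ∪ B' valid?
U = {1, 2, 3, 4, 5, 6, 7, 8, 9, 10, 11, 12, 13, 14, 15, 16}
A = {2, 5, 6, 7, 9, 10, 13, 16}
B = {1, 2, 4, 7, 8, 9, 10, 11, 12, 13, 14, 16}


LHS: A ∩ B = {2, 7, 9, 10, 13, 16}
(A ∩ B)' = U \ (A ∩ B) = {1, 3, 4, 5, 6, 8, 11, 12, 14, 15}
A' = {1, 3, 4, 8, 11, 12, 14, 15}, B' = {3, 5, 6, 15}
Claimed RHS: A' ∪ B' = {1, 3, 4, 5, 6, 8, 11, 12, 14, 15}
Identity is VALID: LHS = RHS = {1, 3, 4, 5, 6, 8, 11, 12, 14, 15} ✓

Identity is valid. (A ∩ B)' = A' ∪ B' = {1, 3, 4, 5, 6, 8, 11, 12, 14, 15}


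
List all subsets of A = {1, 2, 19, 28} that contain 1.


A subset of A contains 1 iff the remaining 3 elements form any subset of A \ {1}.
Count: 2^(n-1) = 2^3 = 8
Subsets containing 1: {1}, {1, 2}, {1, 19}, {1, 28}, {1, 2, 19}, {1, 2, 28}, {1, 19, 28}, {1, 2, 19, 28}

Subsets containing 1 (8 total): {1}, {1, 2}, {1, 19}, {1, 28}, {1, 2, 19}, {1, 2, 28}, {1, 19, 28}, {1, 2, 19, 28}


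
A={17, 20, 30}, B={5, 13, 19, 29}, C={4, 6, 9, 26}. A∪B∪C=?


A ∪ B = {5, 13, 17, 19, 20, 29, 30}
(A ∪ B) ∪ C = {4, 5, 6, 9, 13, 17, 19, 20, 26, 29, 30}

A ∪ B ∪ C = {4, 5, 6, 9, 13, 17, 19, 20, 26, 29, 30}


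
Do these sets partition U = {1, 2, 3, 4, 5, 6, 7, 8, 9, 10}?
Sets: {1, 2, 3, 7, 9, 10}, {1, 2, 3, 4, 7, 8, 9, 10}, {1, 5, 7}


A partition requires: (1) non-empty parts, (2) pairwise disjoint, (3) union = U
Parts: {1, 2, 3, 7, 9, 10}, {1, 2, 3, 4, 7, 8, 9, 10}, {1, 5, 7}
Union of parts: {1, 2, 3, 4, 5, 7, 8, 9, 10}
U = {1, 2, 3, 4, 5, 6, 7, 8, 9, 10}
All non-empty? True
Pairwise disjoint? False
Covers U? False

No, not a valid partition


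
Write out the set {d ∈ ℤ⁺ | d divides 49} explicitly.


Checking each candidate:
Condition: positive divisors of 49
Result = {1, 7, 49}

{1, 7, 49}


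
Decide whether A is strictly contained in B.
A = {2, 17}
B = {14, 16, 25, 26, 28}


A ⊂ B requires: A ⊆ B AND A ≠ B.
A ⊆ B? No
A ⊄ B, so A is not a proper subset.

No, A is not a proper subset of B


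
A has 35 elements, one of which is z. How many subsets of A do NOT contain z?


Subsets of A avoiding z are subsets of A \ {z}, which has 34 elements.
Count = 2^(n-1) = 2^34
= 17179869184

Number of subsets avoiding z = 17179869184


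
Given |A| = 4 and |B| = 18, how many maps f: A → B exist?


Each of |A| = 4 inputs maps to any of |B| = 18 outputs.
# functions = |B|^|A| = 18^4
= 104976

Number of functions = 104976


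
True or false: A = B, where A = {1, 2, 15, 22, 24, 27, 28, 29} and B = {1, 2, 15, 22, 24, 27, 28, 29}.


Two sets are equal iff they have exactly the same elements.
A = {1, 2, 15, 22, 24, 27, 28, 29}
B = {1, 2, 15, 22, 24, 27, 28, 29}
Same elements → A = B

Yes, A = B


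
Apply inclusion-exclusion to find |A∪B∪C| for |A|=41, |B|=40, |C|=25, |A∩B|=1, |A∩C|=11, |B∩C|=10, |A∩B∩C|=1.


|A∪B∪C| = |A|+|B|+|C| - |A∩B|-|A∩C|-|B∩C| + |A∩B∩C|
= 41+40+25 - 1-11-10 + 1
= 106 - 22 + 1
= 85

|A ∪ B ∪ C| = 85


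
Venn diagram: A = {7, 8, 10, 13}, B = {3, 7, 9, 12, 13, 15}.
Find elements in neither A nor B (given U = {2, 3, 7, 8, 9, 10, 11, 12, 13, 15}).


A = {7, 8, 10, 13}
B = {3, 7, 9, 12, 13, 15}
Region: in neither A nor B (given U = {2, 3, 7, 8, 9, 10, 11, 12, 13, 15})
Elements: {2, 11}

Elements in neither A nor B (given U = {2, 3, 7, 8, 9, 10, 11, 12, 13, 15}): {2, 11}


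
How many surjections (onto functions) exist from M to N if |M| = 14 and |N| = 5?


n = |M| = 14, k = |N| = 5. Surjections via inclusion-exclusion:
S(n,k) = Σ(-1)^i × C(k,i) × (k-i)^n, i=0 to k
i=0: (-1)^0×C(5,0)×5^14 = 6103515625
i=1: (-1)^1×C(5,1)×4^14 = -1342177280
i=2: (-1)^2×C(5,2)×3^14 = 47829690
i=3: (-1)^3×C(5,3)×2^14 = -163840
i=4: (-1)^4×C(5,4)×1^14 = 5
i=5: (-1)^5×C(5,5)×0^14 = 0
Total = 4809004200

Number of surjections = 4809004200


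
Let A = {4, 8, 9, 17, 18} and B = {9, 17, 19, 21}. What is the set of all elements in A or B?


A ∪ B = all elements in A or B (or both)
A = {4, 8, 9, 17, 18}
B = {9, 17, 19, 21}
A ∪ B = {4, 8, 9, 17, 18, 19, 21}

A ∪ B = {4, 8, 9, 17, 18, 19, 21}


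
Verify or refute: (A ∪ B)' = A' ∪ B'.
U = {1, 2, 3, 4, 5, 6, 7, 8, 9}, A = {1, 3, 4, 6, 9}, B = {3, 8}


LHS: A ∪ B = {1, 3, 4, 6, 8, 9}
(A ∪ B)' = U \ (A ∪ B) = {2, 5, 7}
A' = {2, 5, 7, 8}, B' = {1, 2, 4, 5, 6, 7, 9}
Claimed RHS: A' ∪ B' = {1, 2, 4, 5, 6, 7, 8, 9}
Identity is INVALID: LHS = {2, 5, 7} but the RHS claimed here equals {1, 2, 4, 5, 6, 7, 8, 9}. The correct form is (A ∪ B)' = A' ∩ B'.

Identity is invalid: (A ∪ B)' = {2, 5, 7} but A' ∪ B' = {1, 2, 4, 5, 6, 7, 8, 9}. The correct De Morgan law is (A ∪ B)' = A' ∩ B'.


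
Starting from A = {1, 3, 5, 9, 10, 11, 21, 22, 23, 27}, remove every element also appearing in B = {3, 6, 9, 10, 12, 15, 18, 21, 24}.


A \ B = elements in A but not in B
A = {1, 3, 5, 9, 10, 11, 21, 22, 23, 27}
B = {3, 6, 9, 10, 12, 15, 18, 21, 24}
Remove from A any elements in B
A \ B = {1, 5, 11, 22, 23, 27}

A \ B = {1, 5, 11, 22, 23, 27}


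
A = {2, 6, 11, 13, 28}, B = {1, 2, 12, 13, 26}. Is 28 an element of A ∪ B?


A = {2, 6, 11, 13, 28}, B = {1, 2, 12, 13, 26}
A ∪ B = all elements in A or B
A ∪ B = {1, 2, 6, 11, 12, 13, 26, 28}
Checking if 28 ∈ A ∪ B
28 is in A ∪ B → True

28 ∈ A ∪ B


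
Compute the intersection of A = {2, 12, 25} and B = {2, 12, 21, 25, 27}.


A ∩ B = elements in both A and B
A = {2, 12, 25}
B = {2, 12, 21, 25, 27}
A ∩ B = {2, 12, 25}

A ∩ B = {2, 12, 25}


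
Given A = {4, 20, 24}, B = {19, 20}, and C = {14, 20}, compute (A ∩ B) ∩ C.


A ∩ B = {20}
(A ∩ B) ∩ C = {20}

A ∩ B ∩ C = {20}


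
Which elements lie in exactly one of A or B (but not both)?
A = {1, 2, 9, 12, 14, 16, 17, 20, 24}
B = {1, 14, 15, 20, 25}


A △ B = (A \ B) ∪ (B \ A) = elements in exactly one of A or B
A \ B = {2, 9, 12, 16, 17, 24}
B \ A = {15, 25}
A △ B = {2, 9, 12, 15, 16, 17, 24, 25}

A △ B = {2, 9, 12, 15, 16, 17, 24, 25}


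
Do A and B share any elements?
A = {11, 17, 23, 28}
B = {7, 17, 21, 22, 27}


Disjoint means A ∩ B = ∅.
A ∩ B = {17}
A ∩ B ≠ ∅, so A and B are NOT disjoint.

Yes — A and B share the element(s) of A ∩ B = {17}, so they are not disjoint


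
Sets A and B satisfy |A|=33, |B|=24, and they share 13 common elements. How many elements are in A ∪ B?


|A ∪ B| = |A| + |B| - |A ∩ B|
= 33 + 24 - 13
= 44

|A ∪ B| = 44


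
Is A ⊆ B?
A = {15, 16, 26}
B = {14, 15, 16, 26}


A ⊆ B means every element of A is in B.
All elements of A are in B.
So A ⊆ B.

Yes, A ⊆ B


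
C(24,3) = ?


C(n,k) = n! / (k!(n-k)!)
C(24,3) = 24! / (3!21!)
= 2024

C(24,3) = 2024


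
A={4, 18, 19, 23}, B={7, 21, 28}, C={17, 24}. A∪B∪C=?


A ∪ B = {4, 7, 18, 19, 21, 23, 28}
(A ∪ B) ∪ C = {4, 7, 17, 18, 19, 21, 23, 24, 28}

A ∪ B ∪ C = {4, 7, 17, 18, 19, 21, 23, 24, 28}


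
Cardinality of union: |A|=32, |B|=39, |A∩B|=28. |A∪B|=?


|A ∪ B| = |A| + |B| - |A ∩ B|
= 32 + 39 - 28
= 43

|A ∪ B| = 43


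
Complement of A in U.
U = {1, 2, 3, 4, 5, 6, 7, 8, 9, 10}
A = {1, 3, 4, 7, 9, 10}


Aᶜ = U \ A = elements in U but not in A
U = {1, 2, 3, 4, 5, 6, 7, 8, 9, 10}
A = {1, 3, 4, 7, 9, 10}
Aᶜ = {2, 5, 6, 8}

Aᶜ = {2, 5, 6, 8}


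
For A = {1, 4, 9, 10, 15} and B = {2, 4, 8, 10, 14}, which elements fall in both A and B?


A = {1, 4, 9, 10, 15}
B = {2, 4, 8, 10, 14}
Region: in both A and B
Elements: {4, 10}

Elements in both A and B: {4, 10}


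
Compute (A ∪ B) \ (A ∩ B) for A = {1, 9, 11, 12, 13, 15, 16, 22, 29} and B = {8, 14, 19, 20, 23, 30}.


A △ B = (A \ B) ∪ (B \ A) = elements in exactly one of A or B
A \ B = {1, 9, 11, 12, 13, 15, 16, 22, 29}
B \ A = {8, 14, 19, 20, 23, 30}
A △ B = {1, 8, 9, 11, 12, 13, 14, 15, 16, 19, 20, 22, 23, 29, 30}

A △ B = {1, 8, 9, 11, 12, 13, 14, 15, 16, 19, 20, 22, 23, 29, 30}


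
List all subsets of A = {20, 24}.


|A| = 2, so |P(A)| = 2^2 = 4
Enumerate subsets by cardinality (0 to 2):
∅, {20}, {24}, {20, 24}

P(A) has 4 subsets: ∅, {20}, {24}, {20, 24}


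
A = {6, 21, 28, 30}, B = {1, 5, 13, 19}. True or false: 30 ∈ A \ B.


A = {6, 21, 28, 30}, B = {1, 5, 13, 19}
A \ B = elements in A but not in B
A \ B = {6, 21, 28, 30}
Checking if 30 ∈ A \ B
30 is in A \ B → True

30 ∈ A \ B


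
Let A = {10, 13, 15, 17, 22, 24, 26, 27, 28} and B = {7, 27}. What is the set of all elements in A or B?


A ∪ B = all elements in A or B (or both)
A = {10, 13, 15, 17, 22, 24, 26, 27, 28}
B = {7, 27}
A ∪ B = {7, 10, 13, 15, 17, 22, 24, 26, 27, 28}

A ∪ B = {7, 10, 13, 15, 17, 22, 24, 26, 27, 28}


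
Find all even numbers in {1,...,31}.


Checking each candidate:
Condition: even numbers in {1,...,31}
Result = {2, 4, 6, 8, 10, 12, 14, 16, 18, 20, 22, 24, 26, 28, 30}

{2, 4, 6, 8, 10, 12, 14, 16, 18, 20, 22, 24, 26, 28, 30}


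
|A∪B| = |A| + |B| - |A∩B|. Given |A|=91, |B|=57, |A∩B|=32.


|A ∪ B| = |A| + |B| - |A ∩ B|
= 91 + 57 - 32
= 116

|A ∪ B| = 116


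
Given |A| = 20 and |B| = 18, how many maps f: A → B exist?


Each of |A| = 20 inputs maps to any of |B| = 18 outputs.
# functions = |B|^|A| = 18^20
= 12748236216396078174437376

Number of functions = 12748236216396078174437376


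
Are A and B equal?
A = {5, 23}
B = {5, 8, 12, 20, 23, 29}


Two sets are equal iff they have exactly the same elements.
A = {5, 23}
B = {5, 8, 12, 20, 23, 29}
Differences: {8, 12, 20, 29}
A ≠ B

No, A ≠ B


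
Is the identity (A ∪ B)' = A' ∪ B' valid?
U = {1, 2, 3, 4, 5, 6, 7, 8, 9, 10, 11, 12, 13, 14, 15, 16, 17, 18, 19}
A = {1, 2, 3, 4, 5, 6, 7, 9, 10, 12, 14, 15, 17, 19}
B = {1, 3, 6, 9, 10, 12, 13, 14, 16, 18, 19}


LHS: A ∪ B = {1, 2, 3, 4, 5, 6, 7, 9, 10, 12, 13, 14, 15, 16, 17, 18, 19}
(A ∪ B)' = U \ (A ∪ B) = {8, 11}
A' = {8, 11, 13, 16, 18}, B' = {2, 4, 5, 7, 8, 11, 15, 17}
Claimed RHS: A' ∪ B' = {2, 4, 5, 7, 8, 11, 13, 15, 16, 17, 18}
Identity is INVALID: LHS = {8, 11} but the RHS claimed here equals {2, 4, 5, 7, 8, 11, 13, 15, 16, 17, 18}. The correct form is (A ∪ B)' = A' ∩ B'.

Identity is invalid: (A ∪ B)' = {8, 11} but A' ∪ B' = {2, 4, 5, 7, 8, 11, 13, 15, 16, 17, 18}. The correct De Morgan law is (A ∪ B)' = A' ∩ B'.


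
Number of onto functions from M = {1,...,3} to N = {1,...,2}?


n = |M| = 3, k = |N| = 2. Surjections via inclusion-exclusion:
S(n,k) = Σ(-1)^i × C(k,i) × (k-i)^n, i=0 to k
i=0: (-1)^0×C(2,0)×2^3 = 8
i=1: (-1)^1×C(2,1)×1^3 = -2
i=2: (-1)^2×C(2,2)×0^3 = 0
Total = 6

Number of surjections = 6


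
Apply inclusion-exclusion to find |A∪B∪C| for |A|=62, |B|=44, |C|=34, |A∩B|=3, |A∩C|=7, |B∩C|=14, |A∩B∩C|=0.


|A∪B∪C| = |A|+|B|+|C| - |A∩B|-|A∩C|-|B∩C| + |A∩B∩C|
= 62+44+34 - 3-7-14 + 0
= 140 - 24 + 0
= 116

|A ∪ B ∪ C| = 116


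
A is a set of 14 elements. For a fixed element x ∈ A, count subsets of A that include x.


Subsets of A containing x correspond to subsets of A \ {x}, which has 13 elements.
Count = 2^(n-1) = 2^13
= 8192

Number of subsets containing x = 8192


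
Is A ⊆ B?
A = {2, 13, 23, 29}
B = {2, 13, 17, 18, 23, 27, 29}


A ⊆ B means every element of A is in B.
All elements of A are in B.
So A ⊆ B.

Yes, A ⊆ B


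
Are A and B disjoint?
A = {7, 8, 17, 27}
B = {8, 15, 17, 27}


Disjoint means A ∩ B = ∅.
A ∩ B = {8, 17, 27}
A ∩ B ≠ ∅, so A and B are NOT disjoint.

No, A and B are not disjoint (A ∩ B = {8, 17, 27})


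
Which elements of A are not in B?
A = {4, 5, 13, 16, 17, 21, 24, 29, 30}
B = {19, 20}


A \ B = elements in A but not in B
A = {4, 5, 13, 16, 17, 21, 24, 29, 30}
B = {19, 20}
Remove from A any elements in B
A \ B = {4, 5, 13, 16, 17, 21, 24, 29, 30}

A \ B = {4, 5, 13, 16, 17, 21, 24, 29, 30}


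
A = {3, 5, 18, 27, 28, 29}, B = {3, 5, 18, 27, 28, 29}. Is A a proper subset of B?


A ⊂ B requires: A ⊆ B AND A ≠ B.
A ⊆ B? Yes
A = B? Yes
A = B, so A is not a PROPER subset.

No, A is not a proper subset of B


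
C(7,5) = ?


C(n,k) = n! / (k!(n-k)!)
C(7,5) = 7! / (5!2!)
= 21

C(7,5) = 21


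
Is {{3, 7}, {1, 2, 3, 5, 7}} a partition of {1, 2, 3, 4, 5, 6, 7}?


A partition requires: (1) non-empty parts, (2) pairwise disjoint, (3) union = U
Parts: {3, 7}, {1, 2, 3, 5, 7}
Union of parts: {1, 2, 3, 5, 7}
U = {1, 2, 3, 4, 5, 6, 7}
All non-empty? True
Pairwise disjoint? False
Covers U? False

No, not a valid partition


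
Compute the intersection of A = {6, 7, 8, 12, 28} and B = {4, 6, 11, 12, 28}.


A ∩ B = elements in both A and B
A = {6, 7, 8, 12, 28}
B = {4, 6, 11, 12, 28}
A ∩ B = {6, 12, 28}

A ∩ B = {6, 12, 28}


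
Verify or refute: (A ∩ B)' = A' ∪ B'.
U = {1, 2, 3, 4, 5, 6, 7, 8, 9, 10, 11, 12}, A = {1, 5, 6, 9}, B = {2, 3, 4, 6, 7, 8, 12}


LHS: A ∩ B = {6}
(A ∩ B)' = U \ (A ∩ B) = {1, 2, 3, 4, 5, 7, 8, 9, 10, 11, 12}
A' = {2, 3, 4, 7, 8, 10, 11, 12}, B' = {1, 5, 9, 10, 11}
Claimed RHS: A' ∪ B' = {1, 2, 3, 4, 5, 7, 8, 9, 10, 11, 12}
Identity is VALID: LHS = RHS = {1, 2, 3, 4, 5, 7, 8, 9, 10, 11, 12} ✓

Identity is valid. (A ∩ B)' = A' ∪ B' = {1, 2, 3, 4, 5, 7, 8, 9, 10, 11, 12}


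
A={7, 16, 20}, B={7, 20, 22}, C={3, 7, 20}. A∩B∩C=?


A ∩ B = {7, 20}
(A ∩ B) ∩ C = {7, 20}

A ∩ B ∩ C = {7, 20}


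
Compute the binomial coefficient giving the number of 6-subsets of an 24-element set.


C(n,k) = n! / (k!(n-k)!)
C(24,6) = 24! / (6!18!)
= 134596

C(24,6) = 134596


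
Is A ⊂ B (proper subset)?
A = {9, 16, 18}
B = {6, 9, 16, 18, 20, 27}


A ⊂ B requires: A ⊆ B AND A ≠ B.
A ⊆ B? Yes
A = B? No
A ⊂ B: Yes (A is a proper subset of B)

Yes, A ⊂ B


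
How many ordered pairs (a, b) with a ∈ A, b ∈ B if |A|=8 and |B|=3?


|A × B| = |A| × |B|
= 8 × 3
= 24

|A × B| = 24


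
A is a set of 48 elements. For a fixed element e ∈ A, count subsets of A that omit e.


Subsets of A avoiding e are subsets of A \ {e}, which has 47 elements.
Count = 2^(n-1) = 2^47
= 140737488355328

Number of subsets avoiding e = 140737488355328


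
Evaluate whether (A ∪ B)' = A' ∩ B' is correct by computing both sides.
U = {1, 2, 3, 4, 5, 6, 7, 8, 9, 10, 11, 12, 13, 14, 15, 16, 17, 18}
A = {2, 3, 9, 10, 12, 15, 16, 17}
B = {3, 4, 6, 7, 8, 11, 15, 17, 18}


LHS: A ∪ B = {2, 3, 4, 6, 7, 8, 9, 10, 11, 12, 15, 16, 17, 18}
(A ∪ B)' = U \ (A ∪ B) = {1, 5, 13, 14}
A' = {1, 4, 5, 6, 7, 8, 11, 13, 14, 18}, B' = {1, 2, 5, 9, 10, 12, 13, 14, 16}
Claimed RHS: A' ∩ B' = {1, 5, 13, 14}
Identity is VALID: LHS = RHS = {1, 5, 13, 14} ✓

Identity is valid. (A ∪ B)' = A' ∩ B' = {1, 5, 13, 14}


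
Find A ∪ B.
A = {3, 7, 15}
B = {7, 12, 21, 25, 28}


A ∪ B = all elements in A or B (or both)
A = {3, 7, 15}
B = {7, 12, 21, 25, 28}
A ∪ B = {3, 7, 12, 15, 21, 25, 28}

A ∪ B = {3, 7, 12, 15, 21, 25, 28}


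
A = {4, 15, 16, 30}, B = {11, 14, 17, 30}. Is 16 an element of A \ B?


A = {4, 15, 16, 30}, B = {11, 14, 17, 30}
A \ B = elements in A but not in B
A \ B = {4, 15, 16}
Checking if 16 ∈ A \ B
16 is in A \ B → True

16 ∈ A \ B


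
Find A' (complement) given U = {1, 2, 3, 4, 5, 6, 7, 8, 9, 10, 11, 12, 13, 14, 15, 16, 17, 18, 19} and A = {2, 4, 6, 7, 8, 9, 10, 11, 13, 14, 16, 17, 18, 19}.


Aᶜ = U \ A = elements in U but not in A
U = {1, 2, 3, 4, 5, 6, 7, 8, 9, 10, 11, 12, 13, 14, 15, 16, 17, 18, 19}
A = {2, 4, 6, 7, 8, 9, 10, 11, 13, 14, 16, 17, 18, 19}
Aᶜ = {1, 3, 5, 12, 15}

Aᶜ = {1, 3, 5, 12, 15}


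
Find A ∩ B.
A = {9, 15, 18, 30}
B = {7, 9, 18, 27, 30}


A ∩ B = elements in both A and B
A = {9, 15, 18, 30}
B = {7, 9, 18, 27, 30}
A ∩ B = {9, 18, 30}

A ∩ B = {9, 18, 30}


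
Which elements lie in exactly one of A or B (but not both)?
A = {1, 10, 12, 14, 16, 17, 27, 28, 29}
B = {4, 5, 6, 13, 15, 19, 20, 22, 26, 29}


A △ B = (A \ B) ∪ (B \ A) = elements in exactly one of A or B
A \ B = {1, 10, 12, 14, 16, 17, 27, 28}
B \ A = {4, 5, 6, 13, 15, 19, 20, 22, 26}
A △ B = {1, 4, 5, 6, 10, 12, 13, 14, 15, 16, 17, 19, 20, 22, 26, 27, 28}

A △ B = {1, 4, 5, 6, 10, 12, 13, 14, 15, 16, 17, 19, 20, 22, 26, 27, 28}


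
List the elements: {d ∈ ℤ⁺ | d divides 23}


Checking each candidate:
Condition: positive divisors of 23
Result = {1, 23}

{1, 23}


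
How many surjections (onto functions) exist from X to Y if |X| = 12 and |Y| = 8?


n = |X| = 12, k = |Y| = 8. Surjections via inclusion-exclusion:
S(n,k) = Σ(-1)^i × C(k,i) × (k-i)^n, i=0 to k
i=0: (-1)^0×C(8,0)×8^12 = 68719476736
i=1: (-1)^1×C(8,1)×7^12 = -110730297608
i=2: (-1)^2×C(8,2)×6^12 = 60949905408
i=3: (-1)^3×C(8,3)×5^12 = -13671875000
i=4: (-1)^4×C(8,4)×4^12 = 1174405120
i=5: (-1)^5×C(8,5)×3^12 = -29760696
i=6: (-1)^6×C(8,6)×2^12 = 114688
i=7: (-1)^7×C(8,7)×1^12 = -8
i=8: (-1)^8×C(8,8)×0^12 = 0
Total = 6411968640

Number of surjections = 6411968640


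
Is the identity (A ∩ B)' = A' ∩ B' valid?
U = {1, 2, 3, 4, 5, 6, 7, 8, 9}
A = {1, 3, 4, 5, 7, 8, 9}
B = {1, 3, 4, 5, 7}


LHS: A ∩ B = {1, 3, 4, 5, 7}
(A ∩ B)' = U \ (A ∩ B) = {2, 6, 8, 9}
A' = {2, 6}, B' = {2, 6, 8, 9}
Claimed RHS: A' ∩ B' = {2, 6}
Identity is INVALID: LHS = {2, 6, 8, 9} but the RHS claimed here equals {2, 6}. The correct form is (A ∩ B)' = A' ∪ B'.

Identity is invalid: (A ∩ B)' = {2, 6, 8, 9} but A' ∩ B' = {2, 6}. The correct De Morgan law is (A ∩ B)' = A' ∪ B'.


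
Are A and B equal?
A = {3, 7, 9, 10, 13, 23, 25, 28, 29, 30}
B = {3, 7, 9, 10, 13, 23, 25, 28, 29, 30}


Two sets are equal iff they have exactly the same elements.
A = {3, 7, 9, 10, 13, 23, 25, 28, 29, 30}
B = {3, 7, 9, 10, 13, 23, 25, 28, 29, 30}
Same elements → A = B

Yes, A = B


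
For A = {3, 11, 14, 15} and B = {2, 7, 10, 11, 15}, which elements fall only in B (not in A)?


A = {3, 11, 14, 15}
B = {2, 7, 10, 11, 15}
Region: only in B (not in A)
Elements: {2, 7, 10}

Elements only in B (not in A): {2, 7, 10}


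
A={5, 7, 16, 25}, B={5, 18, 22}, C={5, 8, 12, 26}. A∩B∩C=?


A ∩ B = {5}
(A ∩ B) ∩ C = {5}

A ∩ B ∩ C = {5}


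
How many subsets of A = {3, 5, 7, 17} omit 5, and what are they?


A subset of A that omits 5 is a subset of A \ {5}, so there are 2^(n-1) = 2^3 = 8 of them.
Subsets excluding 5: ∅, {3}, {7}, {17}, {3, 7}, {3, 17}, {7, 17}, {3, 7, 17}

Subsets excluding 5 (8 total): ∅, {3}, {7}, {17}, {3, 7}, {3, 17}, {7, 17}, {3, 7, 17}


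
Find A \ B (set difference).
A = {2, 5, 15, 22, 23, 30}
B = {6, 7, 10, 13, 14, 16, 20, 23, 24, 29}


A \ B = elements in A but not in B
A = {2, 5, 15, 22, 23, 30}
B = {6, 7, 10, 13, 14, 16, 20, 23, 24, 29}
Remove from A any elements in B
A \ B = {2, 5, 15, 22, 30}

A \ B = {2, 5, 15, 22, 30}


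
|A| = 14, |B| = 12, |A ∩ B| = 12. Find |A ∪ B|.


|A ∪ B| = |A| + |B| - |A ∩ B|
= 14 + 12 - 12
= 14

|A ∪ B| = 14


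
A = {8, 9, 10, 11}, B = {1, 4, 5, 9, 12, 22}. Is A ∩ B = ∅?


Disjoint means A ∩ B = ∅.
A ∩ B = {9}
A ∩ B ≠ ∅, so A and B are NOT disjoint.

No, A and B are not disjoint (A ∩ B = {9})


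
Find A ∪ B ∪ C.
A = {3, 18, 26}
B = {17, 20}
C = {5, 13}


A ∪ B = {3, 17, 18, 20, 26}
(A ∪ B) ∪ C = {3, 5, 13, 17, 18, 20, 26}

A ∪ B ∪ C = {3, 5, 13, 17, 18, 20, 26}


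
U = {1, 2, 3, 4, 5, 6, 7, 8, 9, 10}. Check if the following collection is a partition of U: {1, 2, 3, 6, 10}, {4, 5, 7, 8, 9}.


A partition requires: (1) non-empty parts, (2) pairwise disjoint, (3) union = U
Parts: {1, 2, 3, 6, 10}, {4, 5, 7, 8, 9}
Union of parts: {1, 2, 3, 4, 5, 6, 7, 8, 9, 10}
U = {1, 2, 3, 4, 5, 6, 7, 8, 9, 10}
All non-empty? True
Pairwise disjoint? True
Covers U? True

Yes, valid partition


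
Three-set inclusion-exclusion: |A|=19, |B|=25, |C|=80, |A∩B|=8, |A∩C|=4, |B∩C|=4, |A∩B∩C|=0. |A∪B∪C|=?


|A∪B∪C| = |A|+|B|+|C| - |A∩B|-|A∩C|-|B∩C| + |A∩B∩C|
= 19+25+80 - 8-4-4 + 0
= 124 - 16 + 0
= 108

|A ∪ B ∪ C| = 108


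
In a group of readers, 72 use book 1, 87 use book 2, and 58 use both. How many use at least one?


|A ∪ B| = |A| + |B| - |A ∩ B|
= 72 + 87 - 58
= 101

|A ∪ B| = 101


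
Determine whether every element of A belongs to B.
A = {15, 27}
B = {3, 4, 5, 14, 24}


A ⊆ B means every element of A is in B.
Elements in A not in B: {15, 27}
So A ⊄ B.

No, A ⊄ B


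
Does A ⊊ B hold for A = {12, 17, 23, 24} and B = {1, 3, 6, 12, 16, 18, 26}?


A ⊂ B requires: A ⊆ B AND A ≠ B.
A ⊆ B? No
A ⊄ B, so A is not a proper subset.

No, A is not a proper subset of B


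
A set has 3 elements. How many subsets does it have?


Number of subsets = 2^n
= 2^3
= 8

|P(A)| = 8


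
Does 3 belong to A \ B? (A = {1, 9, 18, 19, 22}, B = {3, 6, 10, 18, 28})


A = {1, 9, 18, 19, 22}, B = {3, 6, 10, 18, 28}
A \ B = elements in A but not in B
A \ B = {1, 9, 19, 22}
Checking if 3 ∈ A \ B
3 is not in A \ B → False

3 ∉ A \ B


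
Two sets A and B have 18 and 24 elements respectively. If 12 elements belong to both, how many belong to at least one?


|A ∪ B| = |A| + |B| - |A ∩ B|
= 18 + 24 - 12
= 30

|A ∪ B| = 30


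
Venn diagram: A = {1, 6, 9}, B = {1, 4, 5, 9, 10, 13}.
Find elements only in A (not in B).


A = {1, 6, 9}
B = {1, 4, 5, 9, 10, 13}
Region: only in A (not in B)
Elements: {6}

Elements only in A (not in B): {6}


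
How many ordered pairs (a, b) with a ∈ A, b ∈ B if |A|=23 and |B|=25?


|A × B| = |A| × |B|
= 23 × 25
= 575

|A × B| = 575


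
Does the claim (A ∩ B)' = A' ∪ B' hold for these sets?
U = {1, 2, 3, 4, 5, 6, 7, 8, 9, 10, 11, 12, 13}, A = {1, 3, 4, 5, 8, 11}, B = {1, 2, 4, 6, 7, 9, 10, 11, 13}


LHS: A ∩ B = {1, 4, 11}
(A ∩ B)' = U \ (A ∩ B) = {2, 3, 5, 6, 7, 8, 9, 10, 12, 13}
A' = {2, 6, 7, 9, 10, 12, 13}, B' = {3, 5, 8, 12}
Claimed RHS: A' ∪ B' = {2, 3, 5, 6, 7, 8, 9, 10, 12, 13}
Identity is VALID: LHS = RHS = {2, 3, 5, 6, 7, 8, 9, 10, 12, 13} ✓

Identity is valid. (A ∩ B)' = A' ∪ B' = {2, 3, 5, 6, 7, 8, 9, 10, 12, 13}


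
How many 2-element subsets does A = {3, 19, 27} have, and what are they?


|A| = 3, so A has C(3,2) = 3 subsets of size 2.
Enumerate by choosing 2 elements from A at a time:
{3, 19}, {3, 27}, {19, 27}

2-element subsets (3 total): {3, 19}, {3, 27}, {19, 27}


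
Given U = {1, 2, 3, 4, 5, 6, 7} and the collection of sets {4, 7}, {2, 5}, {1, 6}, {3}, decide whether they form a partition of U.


A partition requires: (1) non-empty parts, (2) pairwise disjoint, (3) union = U
Parts: {4, 7}, {2, 5}, {1, 6}, {3}
Union of parts: {1, 2, 3, 4, 5, 6, 7}
U = {1, 2, 3, 4, 5, 6, 7}
All non-empty? True
Pairwise disjoint? True
Covers U? True

Yes, valid partition


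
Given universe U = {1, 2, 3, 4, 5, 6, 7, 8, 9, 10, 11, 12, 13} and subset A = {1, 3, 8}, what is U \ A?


Aᶜ = U \ A = elements in U but not in A
U = {1, 2, 3, 4, 5, 6, 7, 8, 9, 10, 11, 12, 13}
A = {1, 3, 8}
Aᶜ = {2, 4, 5, 6, 7, 9, 10, 11, 12, 13}

Aᶜ = {2, 4, 5, 6, 7, 9, 10, 11, 12, 13}


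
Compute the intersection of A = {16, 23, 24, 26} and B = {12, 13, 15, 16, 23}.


A ∩ B = elements in both A and B
A = {16, 23, 24, 26}
B = {12, 13, 15, 16, 23}
A ∩ B = {16, 23}

A ∩ B = {16, 23}


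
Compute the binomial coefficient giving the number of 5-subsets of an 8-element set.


C(n,k) = n! / (k!(n-k)!)
C(8,5) = 8! / (5!3!)
= 56

C(8,5) = 56


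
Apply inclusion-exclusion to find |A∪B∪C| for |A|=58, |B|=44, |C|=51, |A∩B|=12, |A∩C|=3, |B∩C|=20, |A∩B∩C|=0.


|A∪B∪C| = |A|+|B|+|C| - |A∩B|-|A∩C|-|B∩C| + |A∩B∩C|
= 58+44+51 - 12-3-20 + 0
= 153 - 35 + 0
= 118

|A ∪ B ∪ C| = 118


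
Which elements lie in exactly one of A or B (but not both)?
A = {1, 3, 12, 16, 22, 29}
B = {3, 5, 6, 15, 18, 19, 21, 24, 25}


A △ B = (A \ B) ∪ (B \ A) = elements in exactly one of A or B
A \ B = {1, 12, 16, 22, 29}
B \ A = {5, 6, 15, 18, 19, 21, 24, 25}
A △ B = {1, 5, 6, 12, 15, 16, 18, 19, 21, 22, 24, 25, 29}

A △ B = {1, 5, 6, 12, 15, 16, 18, 19, 21, 22, 24, 25, 29}


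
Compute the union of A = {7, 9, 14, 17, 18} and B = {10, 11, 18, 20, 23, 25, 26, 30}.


A ∪ B = all elements in A or B (or both)
A = {7, 9, 14, 17, 18}
B = {10, 11, 18, 20, 23, 25, 26, 30}
A ∪ B = {7, 9, 10, 11, 14, 17, 18, 20, 23, 25, 26, 30}

A ∪ B = {7, 9, 10, 11, 14, 17, 18, 20, 23, 25, 26, 30}


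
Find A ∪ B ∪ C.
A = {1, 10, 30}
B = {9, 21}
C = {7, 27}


A ∪ B = {1, 9, 10, 21, 30}
(A ∪ B) ∪ C = {1, 7, 9, 10, 21, 27, 30}

A ∪ B ∪ C = {1, 7, 9, 10, 21, 27, 30}


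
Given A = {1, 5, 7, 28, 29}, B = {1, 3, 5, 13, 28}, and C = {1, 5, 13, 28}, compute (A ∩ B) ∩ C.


A ∩ B = {1, 5, 28}
(A ∩ B) ∩ C = {1, 5, 28}

A ∩ B ∩ C = {1, 5, 28}


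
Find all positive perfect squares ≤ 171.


Checking each candidate:
Condition: positive perfect squares ≤ 171
Result = {1, 4, 9, 16, 25, 36, 49, 64, 81, 100, 121, 144, 169}

{1, 4, 9, 16, 25, 36, 49, 64, 81, 100, 121, 144, 169}


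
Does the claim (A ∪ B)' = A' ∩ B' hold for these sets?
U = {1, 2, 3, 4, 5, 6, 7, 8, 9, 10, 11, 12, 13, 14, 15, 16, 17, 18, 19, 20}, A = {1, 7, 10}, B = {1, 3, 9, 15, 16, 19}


LHS: A ∪ B = {1, 3, 7, 9, 10, 15, 16, 19}
(A ∪ B)' = U \ (A ∪ B) = {2, 4, 5, 6, 8, 11, 12, 13, 14, 17, 18, 20}
A' = {2, 3, 4, 5, 6, 8, 9, 11, 12, 13, 14, 15, 16, 17, 18, 19, 20}, B' = {2, 4, 5, 6, 7, 8, 10, 11, 12, 13, 14, 17, 18, 20}
Claimed RHS: A' ∩ B' = {2, 4, 5, 6, 8, 11, 12, 13, 14, 17, 18, 20}
Identity is VALID: LHS = RHS = {2, 4, 5, 6, 8, 11, 12, 13, 14, 17, 18, 20} ✓

Identity is valid. (A ∪ B)' = A' ∩ B' = {2, 4, 5, 6, 8, 11, 12, 13, 14, 17, 18, 20}


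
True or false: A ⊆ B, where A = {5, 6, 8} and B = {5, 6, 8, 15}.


A ⊆ B means every element of A is in B.
All elements of A are in B.
So A ⊆ B.

Yes, A ⊆ B


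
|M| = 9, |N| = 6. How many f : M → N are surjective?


n = |M| = 9, k = |N| = 6. Surjections via inclusion-exclusion:
S(n,k) = Σ(-1)^i × C(k,i) × (k-i)^n, i=0 to k
i=0: (-1)^0×C(6,0)×6^9 = 10077696
i=1: (-1)^1×C(6,1)×5^9 = -11718750
i=2: (-1)^2×C(6,2)×4^9 = 3932160
i=3: (-1)^3×C(6,3)×3^9 = -393660
i=4: (-1)^4×C(6,4)×2^9 = 7680
i=5: (-1)^5×C(6,5)×1^9 = -6
i=6: (-1)^6×C(6,6)×0^9 = 0
Total = 1905120

Number of surjections = 1905120


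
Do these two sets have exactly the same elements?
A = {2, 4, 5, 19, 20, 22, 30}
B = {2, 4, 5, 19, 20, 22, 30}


Two sets are equal iff they have exactly the same elements.
A = {2, 4, 5, 19, 20, 22, 30}
B = {2, 4, 5, 19, 20, 22, 30}
Same elements → A = B

Yes, A = B


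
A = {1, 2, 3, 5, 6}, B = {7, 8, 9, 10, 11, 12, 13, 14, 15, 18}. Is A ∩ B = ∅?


Disjoint means A ∩ B = ∅.
A ∩ B = ∅
A ∩ B = ∅, so A and B are disjoint.

Yes, A and B are disjoint


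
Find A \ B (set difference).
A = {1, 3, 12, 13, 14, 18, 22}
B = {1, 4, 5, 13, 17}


A \ B = elements in A but not in B
A = {1, 3, 12, 13, 14, 18, 22}
B = {1, 4, 5, 13, 17}
Remove from A any elements in B
A \ B = {3, 12, 14, 18, 22}

A \ B = {3, 12, 14, 18, 22}


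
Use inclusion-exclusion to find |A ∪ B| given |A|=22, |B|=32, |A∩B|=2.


|A ∪ B| = |A| + |B| - |A ∩ B|
= 22 + 32 - 2
= 52

|A ∪ B| = 52


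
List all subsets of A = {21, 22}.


|A| = 2, so |P(A)| = 2^2 = 4
Enumerate subsets by cardinality (0 to 2):
∅, {21}, {22}, {21, 22}

P(A) has 4 subsets: ∅, {21}, {22}, {21, 22}


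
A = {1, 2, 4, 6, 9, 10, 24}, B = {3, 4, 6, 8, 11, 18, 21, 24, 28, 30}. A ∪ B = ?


A ∪ B = all elements in A or B (or both)
A = {1, 2, 4, 6, 9, 10, 24}
B = {3, 4, 6, 8, 11, 18, 21, 24, 28, 30}
A ∪ B = {1, 2, 3, 4, 6, 8, 9, 10, 11, 18, 21, 24, 28, 30}

A ∪ B = {1, 2, 3, 4, 6, 8, 9, 10, 11, 18, 21, 24, 28, 30}


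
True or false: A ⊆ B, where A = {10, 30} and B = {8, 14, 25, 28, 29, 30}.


A ⊆ B means every element of A is in B.
Elements in A not in B: {10}
So A ⊄ B.

No, A ⊄ B


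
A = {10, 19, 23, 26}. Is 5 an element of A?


A = {10, 19, 23, 26}
Checking if 5 is in A
5 is not in A → False

5 ∉ A


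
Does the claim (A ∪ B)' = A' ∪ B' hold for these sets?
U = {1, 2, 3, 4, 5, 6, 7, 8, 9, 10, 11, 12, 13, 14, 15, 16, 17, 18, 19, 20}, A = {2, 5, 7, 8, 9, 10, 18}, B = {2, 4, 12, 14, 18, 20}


LHS: A ∪ B = {2, 4, 5, 7, 8, 9, 10, 12, 14, 18, 20}
(A ∪ B)' = U \ (A ∪ B) = {1, 3, 6, 11, 13, 15, 16, 17, 19}
A' = {1, 3, 4, 6, 11, 12, 13, 14, 15, 16, 17, 19, 20}, B' = {1, 3, 5, 6, 7, 8, 9, 10, 11, 13, 15, 16, 17, 19}
Claimed RHS: A' ∪ B' = {1, 3, 4, 5, 6, 7, 8, 9, 10, 11, 12, 13, 14, 15, 16, 17, 19, 20}
Identity is INVALID: LHS = {1, 3, 6, 11, 13, 15, 16, 17, 19} but the RHS claimed here equals {1, 3, 4, 5, 6, 7, 8, 9, 10, 11, 12, 13, 14, 15, 16, 17, 19, 20}. The correct form is (A ∪ B)' = A' ∩ B'.

Identity is invalid: (A ∪ B)' = {1, 3, 6, 11, 13, 15, 16, 17, 19} but A' ∪ B' = {1, 3, 4, 5, 6, 7, 8, 9, 10, 11, 12, 13, 14, 15, 16, 17, 19, 20}. The correct De Morgan law is (A ∪ B)' = A' ∩ B'.


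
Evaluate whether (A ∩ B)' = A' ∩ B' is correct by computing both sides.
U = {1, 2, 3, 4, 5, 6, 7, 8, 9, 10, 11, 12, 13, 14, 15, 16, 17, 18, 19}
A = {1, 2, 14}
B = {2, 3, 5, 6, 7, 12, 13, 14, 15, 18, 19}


LHS: A ∩ B = {2, 14}
(A ∩ B)' = U \ (A ∩ B) = {1, 3, 4, 5, 6, 7, 8, 9, 10, 11, 12, 13, 15, 16, 17, 18, 19}
A' = {3, 4, 5, 6, 7, 8, 9, 10, 11, 12, 13, 15, 16, 17, 18, 19}, B' = {1, 4, 8, 9, 10, 11, 16, 17}
Claimed RHS: A' ∩ B' = {4, 8, 9, 10, 11, 16, 17}
Identity is INVALID: LHS = {1, 3, 4, 5, 6, 7, 8, 9, 10, 11, 12, 13, 15, 16, 17, 18, 19} but the RHS claimed here equals {4, 8, 9, 10, 11, 16, 17}. The correct form is (A ∩ B)' = A' ∪ B'.

Identity is invalid: (A ∩ B)' = {1, 3, 4, 5, 6, 7, 8, 9, 10, 11, 12, 13, 15, 16, 17, 18, 19} but A' ∩ B' = {4, 8, 9, 10, 11, 16, 17}. The correct De Morgan law is (A ∩ B)' = A' ∪ B'.


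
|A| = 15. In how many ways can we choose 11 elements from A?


C(n,k) = n! / (k!(n-k)!)
C(15,11) = 15! / (11!4!)
= 1365

C(15,11) = 1365


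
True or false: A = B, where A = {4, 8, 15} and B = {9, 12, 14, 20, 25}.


Two sets are equal iff they have exactly the same elements.
A = {4, 8, 15}
B = {9, 12, 14, 20, 25}
Differences: {4, 8, 9, 12, 14, 15, 20, 25}
A ≠ B

No, A ≠ B


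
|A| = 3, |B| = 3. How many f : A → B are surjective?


n = |A| = 3, k = |B| = 3. Surjections via inclusion-exclusion:
S(n,k) = Σ(-1)^i × C(k,i) × (k-i)^n, i=0 to k
i=0: (-1)^0×C(3,0)×3^3 = 27
i=1: (-1)^1×C(3,1)×2^3 = -24
i=2: (-1)^2×C(3,2)×1^3 = 3
i=3: (-1)^3×C(3,3)×0^3 = 0
Total = 6

Number of surjections = 6


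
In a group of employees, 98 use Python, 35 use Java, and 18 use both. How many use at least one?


|A ∪ B| = |A| + |B| - |A ∩ B|
= 98 + 35 - 18
= 115

|A ∪ B| = 115


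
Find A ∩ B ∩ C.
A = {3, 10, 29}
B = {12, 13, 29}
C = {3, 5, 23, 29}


A ∩ B = {29}
(A ∩ B) ∩ C = {29}

A ∩ B ∩ C = {29}


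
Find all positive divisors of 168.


Checking each candidate:
Condition: positive divisors of 168
Result = {1, 2, 3, 4, 6, 7, 8, 12, 14, 21, 24, 28, 42, 56, 84, 168}

{1, 2, 3, 4, 6, 7, 8, 12, 14, 21, 24, 28, 42, 56, 84, 168}


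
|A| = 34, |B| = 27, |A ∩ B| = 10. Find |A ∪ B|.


|A ∪ B| = |A| + |B| - |A ∩ B|
= 34 + 27 - 10
= 51

|A ∪ B| = 51


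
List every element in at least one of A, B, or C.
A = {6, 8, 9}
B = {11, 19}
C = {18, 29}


A ∪ B = {6, 8, 9, 11, 19}
(A ∪ B) ∪ C = {6, 8, 9, 11, 18, 19, 29}

A ∪ B ∪ C = {6, 8, 9, 11, 18, 19, 29}


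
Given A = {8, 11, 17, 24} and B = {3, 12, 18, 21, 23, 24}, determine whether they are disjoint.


Disjoint means A ∩ B = ∅.
A ∩ B = {24}
A ∩ B ≠ ∅, so A and B are NOT disjoint.

No, A and B are not disjoint (A ∩ B = {24})


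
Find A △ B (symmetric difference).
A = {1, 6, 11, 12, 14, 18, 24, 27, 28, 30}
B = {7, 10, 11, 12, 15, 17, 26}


A △ B = (A \ B) ∪ (B \ A) = elements in exactly one of A or B
A \ B = {1, 6, 14, 18, 24, 27, 28, 30}
B \ A = {7, 10, 15, 17, 26}
A △ B = {1, 6, 7, 10, 14, 15, 17, 18, 24, 26, 27, 28, 30}

A △ B = {1, 6, 7, 10, 14, 15, 17, 18, 24, 26, 27, 28, 30}


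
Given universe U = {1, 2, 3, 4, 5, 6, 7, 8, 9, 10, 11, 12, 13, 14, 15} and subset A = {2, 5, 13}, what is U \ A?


Aᶜ = U \ A = elements in U but not in A
U = {1, 2, 3, 4, 5, 6, 7, 8, 9, 10, 11, 12, 13, 14, 15}
A = {2, 5, 13}
Aᶜ = {1, 3, 4, 6, 7, 8, 9, 10, 11, 12, 14, 15}

Aᶜ = {1, 3, 4, 6, 7, 8, 9, 10, 11, 12, 14, 15}


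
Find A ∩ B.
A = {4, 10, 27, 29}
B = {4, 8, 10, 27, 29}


A ∩ B = elements in both A and B
A = {4, 10, 27, 29}
B = {4, 8, 10, 27, 29}
A ∩ B = {4, 10, 27, 29}

A ∩ B = {4, 10, 27, 29}


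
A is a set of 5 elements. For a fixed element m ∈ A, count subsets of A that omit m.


Subsets of A avoiding m are subsets of A \ {m}, which has 4 elements.
Count = 2^(n-1) = 2^4
= 16

Number of subsets avoiding m = 16


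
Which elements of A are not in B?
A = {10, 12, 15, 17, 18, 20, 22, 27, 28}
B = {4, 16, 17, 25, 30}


A \ B = elements in A but not in B
A = {10, 12, 15, 17, 18, 20, 22, 27, 28}
B = {4, 16, 17, 25, 30}
Remove from A any elements in B
A \ B = {10, 12, 15, 18, 20, 22, 27, 28}

A \ B = {10, 12, 15, 18, 20, 22, 27, 28}


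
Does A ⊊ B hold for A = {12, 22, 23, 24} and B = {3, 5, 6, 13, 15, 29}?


A ⊂ B requires: A ⊆ B AND A ≠ B.
A ⊆ B? No
A ⊄ B, so A is not a proper subset.

No, A is not a proper subset of B


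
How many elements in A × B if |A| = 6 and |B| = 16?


|A × B| = |A| × |B|
= 6 × 16
= 96

|A × B| = 96


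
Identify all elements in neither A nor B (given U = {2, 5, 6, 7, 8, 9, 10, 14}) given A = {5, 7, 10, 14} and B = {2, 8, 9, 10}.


A = {5, 7, 10, 14}
B = {2, 8, 9, 10}
Region: in neither A nor B (given U = {2, 5, 6, 7, 8, 9, 10, 14})
Elements: {6}

Elements in neither A nor B (given U = {2, 5, 6, 7, 8, 9, 10, 14}): {6}


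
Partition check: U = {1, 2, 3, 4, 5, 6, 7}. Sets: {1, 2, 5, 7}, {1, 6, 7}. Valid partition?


A partition requires: (1) non-empty parts, (2) pairwise disjoint, (3) union = U
Parts: {1, 2, 5, 7}, {1, 6, 7}
Union of parts: {1, 2, 5, 6, 7}
U = {1, 2, 3, 4, 5, 6, 7}
All non-empty? True
Pairwise disjoint? False
Covers U? False

No, not a valid partition


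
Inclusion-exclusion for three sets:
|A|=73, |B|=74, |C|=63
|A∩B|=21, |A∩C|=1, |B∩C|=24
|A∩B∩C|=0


|A∪B∪C| = |A|+|B|+|C| - |A∩B|-|A∩C|-|B∩C| + |A∩B∩C|
= 73+74+63 - 21-1-24 + 0
= 210 - 46 + 0
= 164

|A ∪ B ∪ C| = 164


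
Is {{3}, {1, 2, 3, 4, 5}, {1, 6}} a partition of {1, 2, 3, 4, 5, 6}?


A partition requires: (1) non-empty parts, (2) pairwise disjoint, (3) union = U
Parts: {3}, {1, 2, 3, 4, 5}, {1, 6}
Union of parts: {1, 2, 3, 4, 5, 6}
U = {1, 2, 3, 4, 5, 6}
All non-empty? True
Pairwise disjoint? False
Covers U? True

No, not a valid partition


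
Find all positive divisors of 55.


Checking each candidate:
Condition: positive divisors of 55
Result = {1, 5, 11, 55}

{1, 5, 11, 55}


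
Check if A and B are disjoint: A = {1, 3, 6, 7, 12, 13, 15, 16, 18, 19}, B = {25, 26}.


Disjoint means A ∩ B = ∅.
A ∩ B = ∅
A ∩ B = ∅, so A and B are disjoint.

Yes, A and B are disjoint


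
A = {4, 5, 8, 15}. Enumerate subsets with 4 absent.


A subset of A that omits 4 is a subset of A \ {4}, so there are 2^(n-1) = 2^3 = 8 of them.
Subsets excluding 4: ∅, {5}, {8}, {15}, {5, 8}, {5, 15}, {8, 15}, {5, 8, 15}

Subsets excluding 4 (8 total): ∅, {5}, {8}, {15}, {5, 8}, {5, 15}, {8, 15}, {5, 8, 15}


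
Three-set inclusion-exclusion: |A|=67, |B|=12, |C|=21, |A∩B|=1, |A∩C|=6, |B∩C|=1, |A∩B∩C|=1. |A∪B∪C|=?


|A∪B∪C| = |A|+|B|+|C| - |A∩B|-|A∩C|-|B∩C| + |A∩B∩C|
= 67+12+21 - 1-6-1 + 1
= 100 - 8 + 1
= 93

|A ∪ B ∪ C| = 93
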